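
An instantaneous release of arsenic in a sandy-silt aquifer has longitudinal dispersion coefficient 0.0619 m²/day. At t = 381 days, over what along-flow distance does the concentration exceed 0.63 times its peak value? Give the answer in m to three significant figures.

13.2 m

The plume is Gaussian with σ = √(2Dt) = √(2 × 0.0619 × 381) = 6.868 m.
C/C_peak = exp(−Δx²/(2σ²)) = 0.63 ⇒ Δx = σ·√(−2 ln 0.63) = 6.868 × 0.9613 = 6.602 m.
Width = 2Δx = 13.2 m.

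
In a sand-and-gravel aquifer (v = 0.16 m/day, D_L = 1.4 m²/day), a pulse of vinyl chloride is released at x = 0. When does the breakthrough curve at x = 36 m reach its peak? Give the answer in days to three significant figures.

177 days

For the 1D instantaneous-source solution, setting ∂C/∂t = 0 at fixed x gives v²t² + 2Dt − x² = 0, so t = (√(D² + v²x²) − D)/v².
√(D² + v²x²) = √(1.4² + 0.16² × 36²) = 5.928; v² = 0.0256.
t = (5.928 − 1.4)/0.0256 = 177 days (vs. the pure-advection estimate x/v = 225 d).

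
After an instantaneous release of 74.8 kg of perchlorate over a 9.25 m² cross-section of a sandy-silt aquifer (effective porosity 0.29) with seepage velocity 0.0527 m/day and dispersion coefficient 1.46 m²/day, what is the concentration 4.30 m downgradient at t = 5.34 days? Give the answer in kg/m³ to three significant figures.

1.68 kg/m³

For an instantaneous plane source, C(x,t) = M/(n_e·A·√(4πDt)) · exp(−(x−vt)²/(4Dt)), with n_e·A the pore (flow) area.
Plume center vt = 0.0527 × 5.34 = 0.281418 m, so the well at 4.30 m is 4.018582 m downgradient of the peak.
√(4πDt) = 9.898 m, giving peak height M/(n_e·A·√(4πDt)) = 74.8/(0.29 × 9.25 × 9.898) = 2.817 kg/m³.
(x−vt)²/(4Dt) = (4.018582)²/(4 × 1.46 × 5.34) = 0.5178; exp(−0.5178) = 0.5958.
C = 2.817 × 0.5958 = 1.68 kg/m³.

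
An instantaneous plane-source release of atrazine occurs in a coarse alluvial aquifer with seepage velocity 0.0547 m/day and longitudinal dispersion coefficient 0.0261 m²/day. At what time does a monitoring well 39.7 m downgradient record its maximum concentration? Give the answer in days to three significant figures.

For the 1D instantaneous-source solution, setting ∂C/∂t = 0 at fixed x gives v²t² + 2Dt − x² = 0, so t = (√(D² + v²x²) − D)/v².
√(D² + v²x²) = √(0.0261² + 0.0547² × 39.7²) = 2.172; v² = 0.00299209.
t = (2.172 − 0.0261)/0.00299209 = 717 days (vs. the pure-advection estimate x/v = 726 d).

717 days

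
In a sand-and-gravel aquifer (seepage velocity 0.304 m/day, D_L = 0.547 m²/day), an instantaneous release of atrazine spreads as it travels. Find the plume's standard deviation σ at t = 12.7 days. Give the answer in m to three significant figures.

3.73 m

Dispersive spreading gives a Gaussian with σ² = 2Dt; advection only shifts the center.
σ = √(2 × 0.547 × 12.7) = 3.73 m.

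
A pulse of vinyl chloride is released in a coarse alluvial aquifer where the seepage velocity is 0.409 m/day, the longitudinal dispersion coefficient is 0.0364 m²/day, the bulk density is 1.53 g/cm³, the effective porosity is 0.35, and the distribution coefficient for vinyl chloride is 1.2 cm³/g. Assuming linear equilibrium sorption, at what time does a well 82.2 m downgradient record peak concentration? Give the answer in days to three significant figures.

Retardation factor R = 1 + ρ_b·K_d/n = 1 + 1.53 × 1.2/0.35 = 6.246.
Sorption retards both mechanisms: v_R = v/R = 0.06548 m/day, D_R = D/R = 0.005828 m²/day.
Peak time from v_R²t² + 2D_R t − x² = 0: t = (√(D_R² + v_R²x²) − D_R)/v_R².
√(D_R² + v_R²x²) = √(0.005828² + 0.06548² × 82.2²) = 5.382; v_R² = 0.004288.
t = (5.382 − 0.005828)/0.004288 = 1250 days.

1250 days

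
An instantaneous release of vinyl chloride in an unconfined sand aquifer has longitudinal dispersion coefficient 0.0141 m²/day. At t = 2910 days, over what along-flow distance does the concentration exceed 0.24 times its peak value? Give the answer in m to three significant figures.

The plume is Gaussian with σ = √(2Dt) = √(2 × 0.0141 × 2910) = 9.059 m.
C/C_peak = exp(−Δx²/(2σ²)) = 0.24 ⇒ Δx = σ·√(−2 ln 0.24) = 9.059 × 1.689 = 15.30 m.
Width = 2Δx = 30.6 m.

30.6 m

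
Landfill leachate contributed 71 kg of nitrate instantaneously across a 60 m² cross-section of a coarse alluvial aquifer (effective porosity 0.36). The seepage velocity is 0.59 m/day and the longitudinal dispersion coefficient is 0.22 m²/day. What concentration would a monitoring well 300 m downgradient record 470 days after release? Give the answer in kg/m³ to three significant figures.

For an instantaneous plane source, C(x,t) = M/(n_e·A·√(4πDt)) · exp(−(x−vt)²/(4Dt)), with n_e·A the pore (flow) area.
Plume center vt = 0.59 × 470 = 277.3 m, so the well at 300 m is 22.7 m downgradient of the peak.
√(4πDt) = 36.05 m, giving peak height M/(n_e·A·√(4πDt)) = 71/(0.36 × 60 × 36.05) = 0.09118 kg/m³.
(x−vt)²/(4Dt) = (22.7)²/(4 × 0.22 × 470) = 1.246; exp(−1.246) = 0.2877.
C = 0.09118 × 0.2877 = 0.0262 kg/m³.

0.0262 kg/m³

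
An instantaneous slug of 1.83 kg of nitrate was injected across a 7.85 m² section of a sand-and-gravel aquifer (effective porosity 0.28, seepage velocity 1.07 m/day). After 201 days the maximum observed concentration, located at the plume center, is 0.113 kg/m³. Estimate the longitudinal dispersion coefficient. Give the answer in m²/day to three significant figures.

0.0215 m²/day

At the plume center C_max = M/(n_e·A·√(4πDt)), so D = M²/(4πt·(n_e·A·C_max)²).
n_e·A·C_max = 0.28 × 7.85 × 0.113 = 0.2484 kg/m.
D = 1.83²/(4π × 201 × 0.2484²) = 0.0215 m²/day.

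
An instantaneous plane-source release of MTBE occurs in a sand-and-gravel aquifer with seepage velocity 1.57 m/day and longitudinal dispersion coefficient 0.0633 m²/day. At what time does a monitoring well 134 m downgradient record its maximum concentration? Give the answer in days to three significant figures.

85.3 days

For the 1D instantaneous-source solution, setting ∂C/∂t = 0 at fixed x gives v²t² + 2Dt − x² = 0, so t = (√(D² + v²x²) − D)/v².
√(D² + v²x²) = √(0.0633² + 1.57² × 134²) = 210.4; v² = 2.4649.
t = (210.4 − 0.0633)/2.4649 = 85.3 days (vs. the pure-advection estimate x/v = 85.4 d).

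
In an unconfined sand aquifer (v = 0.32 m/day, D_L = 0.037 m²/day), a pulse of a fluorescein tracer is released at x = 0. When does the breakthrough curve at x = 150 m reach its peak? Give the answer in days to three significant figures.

468 days

For the 1D instantaneous-source solution, setting ∂C/∂t = 0 at fixed x gives v²t² + 2Dt − x² = 0, so t = (√(D² + v²x²) − D)/v².
√(D² + v²x²) = √(0.037² + 0.32² × 150²) = 48.00; v² = 0.1024.
t = (48.00 − 0.037)/0.1024 = 468 days (vs. the pure-advection estimate x/v = 469 d).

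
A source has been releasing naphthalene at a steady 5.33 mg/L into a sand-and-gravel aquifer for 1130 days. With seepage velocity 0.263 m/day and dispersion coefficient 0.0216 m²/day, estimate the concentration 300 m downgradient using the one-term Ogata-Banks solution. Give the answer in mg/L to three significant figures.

For a continuous step input, C/C₀ ≈ ½·erfc((x−vt)/(2√(Dt))).
vt = 0.263 × 1130 = 297.19 m and 2√(Dt) = 2√(0.0216 × 1130) = 9.881 m.
Argument (x−vt)/(2√(Dt)) = (300 − 297.19)/9.881 = 0.2844; ½·erfc(0.2844) = 0.3438.
C = 5.33 × 0.3438 = 1.83 mg/L.

1.83 mg/L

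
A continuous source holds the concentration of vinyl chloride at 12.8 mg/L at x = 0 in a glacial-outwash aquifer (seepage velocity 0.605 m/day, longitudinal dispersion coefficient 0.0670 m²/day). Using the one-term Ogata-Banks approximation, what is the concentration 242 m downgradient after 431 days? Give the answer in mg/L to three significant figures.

For a continuous step input, C/C₀ ≈ ½·erfc((x−vt)/(2√(Dt))).
vt = 0.605 × 431 = 260.755 m and 2√(Dt) = 2√(0.0670 × 431) = 10.75 m.
Argument (x−vt)/(2√(Dt)) = (242 − 260.755)/10.75 = -1.745; ½·erfc(-1.745) = 0.9932.
C = 12.8 × 0.9932 = 12.7 mg/L.

12.7 mg/L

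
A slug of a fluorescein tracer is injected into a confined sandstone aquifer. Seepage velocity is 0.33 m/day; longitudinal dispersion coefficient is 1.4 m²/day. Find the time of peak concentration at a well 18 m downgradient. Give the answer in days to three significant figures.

43.2 days

For the 1D instantaneous-source solution, setting ∂C/∂t = 0 at fixed x gives v²t² + 2Dt − x² = 0, so t = (√(D² + v²x²) − D)/v².
√(D² + v²x²) = √(1.4² + 0.33² × 18²) = 6.103; v² = 0.1089.
t = (6.103 − 1.4)/0.1089 = 43.2 days (vs. the pure-advection estimate x/v = 54.5 d).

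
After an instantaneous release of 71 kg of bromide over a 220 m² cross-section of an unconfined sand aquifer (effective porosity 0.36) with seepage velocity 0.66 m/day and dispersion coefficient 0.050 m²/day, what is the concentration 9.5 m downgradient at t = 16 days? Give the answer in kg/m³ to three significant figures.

For an instantaneous plane source, C(x,t) = M/(n_e·A·√(4πDt)) · exp(−(x−vt)²/(4Dt)), with n_e·A the pore (flow) area.
Plume center vt = 0.66 × 16 = 10.56 m, so the well at 9.5 m is 1.06 m upgradient of the peak.
√(4πDt) = 3.171 m, giving peak height M/(n_e·A·√(4πDt)) = 71/(0.36 × 220 × 3.171) = 0.2827 kg/m³.
(x−vt)²/(4Dt) = (-1.06)²/(4 × 0.050 × 16) = 0.3511; exp(−0.3511) = 0.7039.
C = 0.2827 × 0.7039 = 0.199 kg/m³.

0.199 kg/m³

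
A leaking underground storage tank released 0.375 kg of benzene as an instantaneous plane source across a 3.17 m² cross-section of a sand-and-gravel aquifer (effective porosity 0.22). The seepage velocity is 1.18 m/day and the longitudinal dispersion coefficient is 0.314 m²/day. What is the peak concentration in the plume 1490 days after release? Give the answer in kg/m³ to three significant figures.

0.00701 kg/m³

The peak of an instantaneous 1D plume sits at x = vt; there the Gaussian factor is 1 and C_max = M/(n_e·A·√(4πDt)), where n_e·A is the pore area the mass is dissolved in.
√(4πDt) = √(4π × 0.314 × 1490) = 76.68 m, so C_max = 0.375/(0.22 × 3.17 × 76.68) = 0.00701 kg/m³.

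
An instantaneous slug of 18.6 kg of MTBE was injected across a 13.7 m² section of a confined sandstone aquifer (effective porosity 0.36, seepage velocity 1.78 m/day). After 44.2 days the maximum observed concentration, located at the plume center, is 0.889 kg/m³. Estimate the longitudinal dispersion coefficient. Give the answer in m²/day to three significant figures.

0.0324 m²/day

At the plume center C_max = M/(n_e·A·√(4πDt)), so D = M²/(4πt·(n_e·A·C_max)²).
n_e·A·C_max = 0.36 × 13.7 × 0.889 = 4.385 kg/m.
D = 18.6²/(4π × 44.2 × 4.385²) = 0.0324 m²/day.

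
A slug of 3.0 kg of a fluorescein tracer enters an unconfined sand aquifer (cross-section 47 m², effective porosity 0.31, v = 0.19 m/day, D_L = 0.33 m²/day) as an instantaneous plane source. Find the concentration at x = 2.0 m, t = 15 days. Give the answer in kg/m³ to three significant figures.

0.0252 kg/m³

For an instantaneous plane source, C(x,t) = M/(n_e·A·√(4πDt)) · exp(−(x−vt)²/(4Dt)), with n_e·A the pore (flow) area.
Plume center vt = 0.19 × 15 = 2.85 m, so the well at 2.0 m is 0.85 m upgradient of the peak.
√(4πDt) = 7.887 m, giving peak height M/(n_e·A·√(4πDt)) = 3.0/(0.31 × 47 × 7.887) = 0.02611 kg/m³.
(x−vt)²/(4Dt) = (-0.85)²/(4 × 0.33 × 15) = 0.03649; exp(−0.03649) = 0.9642.
C = 0.02611 × 0.9642 = 0.0252 kg/m³.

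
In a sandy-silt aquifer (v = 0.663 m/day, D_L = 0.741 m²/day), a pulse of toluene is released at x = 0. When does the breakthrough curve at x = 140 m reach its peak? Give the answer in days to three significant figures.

209 days

For the 1D instantaneous-source solution, setting ∂C/∂t = 0 at fixed x gives v²t² + 2Dt − x² = 0, so t = (√(D² + v²x²) − D)/v².
√(D² + v²x²) = √(0.741² + 0.663² × 140²) = 92.82; v² = 0.439569.
t = (92.82 − 0.741)/0.439569 = 209 days (vs. the pure-advection estimate x/v = 211 d).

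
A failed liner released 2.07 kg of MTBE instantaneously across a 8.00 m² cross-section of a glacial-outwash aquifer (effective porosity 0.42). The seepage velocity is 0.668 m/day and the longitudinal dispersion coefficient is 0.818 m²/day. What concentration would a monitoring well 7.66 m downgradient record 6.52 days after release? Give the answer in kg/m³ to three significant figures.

For an instantaneous plane source, C(x,t) = M/(n_e·A·√(4πDt)) · exp(−(x−vt)²/(4Dt)), with n_e·A the pore (flow) area.
Plume center vt = 0.668 × 6.52 = 4.35536 m, so the well at 7.66 m is 3.30464 m downgradient of the peak.
√(4πDt) = 8.187 m, giving peak height M/(n_e·A·√(4πDt)) = 2.07/(0.42 × 8.00 × 8.187) = 0.07525 kg/m³.
(x−vt)²/(4Dt) = (3.30464)²/(4 × 0.818 × 6.52) = 0.5119; exp(−0.5119) = 0.5994.
C = 0.07525 × 0.5994 = 0.0451 kg/m³.

0.0451 kg/m³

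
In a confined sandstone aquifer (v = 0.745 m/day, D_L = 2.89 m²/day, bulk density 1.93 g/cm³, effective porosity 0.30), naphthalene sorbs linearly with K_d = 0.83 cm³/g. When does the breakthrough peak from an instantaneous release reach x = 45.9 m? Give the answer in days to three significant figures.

359 days

Retardation factor R = 1 + ρ_b·K_d/n = 1 + 1.93 × 0.83/0.30 = 6.340.
Sorption retards both mechanisms: v_R = v/R = 0.1175 m/day, D_R = D/R = 0.4558 m²/day.
Peak time from v_R²t² + 2D_R t − x² = 0: t = (√(D_R² + v_R²x²) − D_R)/v_R².
√(D_R² + v_R²x²) = √(0.4558² + 0.1175² × 45.9²) = 5.412; v_R² = 0.01381.
t = (5.412 − 0.4558)/0.01381 = 359 days.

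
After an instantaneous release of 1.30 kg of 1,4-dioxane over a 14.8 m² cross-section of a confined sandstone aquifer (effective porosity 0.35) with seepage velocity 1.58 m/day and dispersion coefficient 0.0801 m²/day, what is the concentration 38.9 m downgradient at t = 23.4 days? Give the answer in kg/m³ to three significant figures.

0.0315 kg/m³

For an instantaneous plane source, C(x,t) = M/(n_e·A·√(4πDt)) · exp(−(x−vt)²/(4Dt)), with n_e·A the pore (flow) area.
Plume center vt = 1.58 × 23.4 = 36.972 m, so the well at 38.9 m is 1.928 m downgradient of the peak.
√(4πDt) = 4.853 m, giving peak height M/(n_e·A·√(4πDt)) = 1.30/(0.35 × 14.8 × 4.853) = 0.05171 kg/m³.
(x−vt)²/(4Dt) = (1.928)²/(4 × 0.0801 × 23.4) = 0.4958; exp(−0.4958) = 0.6091.
C = 0.05171 × 0.6091 = 0.0315 kg/m³.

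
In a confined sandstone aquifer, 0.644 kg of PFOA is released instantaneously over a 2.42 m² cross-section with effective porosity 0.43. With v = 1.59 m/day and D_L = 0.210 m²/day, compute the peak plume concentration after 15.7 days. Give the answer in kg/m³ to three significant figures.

The peak of an instantaneous 1D plume sits at x = vt; there the Gaussian factor is 1 and C_max = M/(n_e·A·√(4πDt)), where n_e·A is the pore area the mass is dissolved in.
√(4πDt) = √(4π × 0.210 × 15.7) = 6.437 m, so C_max = 0.644/(0.43 × 2.42 × 6.437) = 0.0961 kg/m³.

0.0961 kg/m³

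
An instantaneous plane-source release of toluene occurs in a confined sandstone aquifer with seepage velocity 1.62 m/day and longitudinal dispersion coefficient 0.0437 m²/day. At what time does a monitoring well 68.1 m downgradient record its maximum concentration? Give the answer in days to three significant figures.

For the 1D instantaneous-source solution, setting ∂C/∂t = 0 at fixed x gives v²t² + 2Dt − x² = 0, so t = (√(D² + v²x²) − D)/v².
√(D² + v²x²) = √(0.0437² + 1.62² × 68.1²) = 110.3; v² = 2.6244.
t = (110.3 − 0.0437)/2.6244 = 42.0 days (vs. the pure-advection estimate x/v = 42.0 d).

42.0 days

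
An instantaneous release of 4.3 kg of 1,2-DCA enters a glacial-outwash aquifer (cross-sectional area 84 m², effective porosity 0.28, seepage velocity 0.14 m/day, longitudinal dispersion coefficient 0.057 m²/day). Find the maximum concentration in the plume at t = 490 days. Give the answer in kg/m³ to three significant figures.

The peak of an instantaneous 1D plume sits at x = vt; there the Gaussian factor is 1 and C_max = M/(n_e·A·√(4πDt)), where n_e·A is the pore area the mass is dissolved in.
√(4πDt) = √(4π × 0.057 × 490) = 18.73 m, so C_max = 4.3/(0.28 × 84 × 18.73) = 0.00976 kg/m³.

0.00976 kg/m³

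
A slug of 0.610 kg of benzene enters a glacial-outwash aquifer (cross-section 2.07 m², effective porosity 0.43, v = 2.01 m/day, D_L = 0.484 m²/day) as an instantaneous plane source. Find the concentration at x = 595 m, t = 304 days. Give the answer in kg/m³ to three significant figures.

0.0103 kg/m³

For an instantaneous plane source, C(x,t) = M/(n_e·A·√(4πDt)) · exp(−(x−vt)²/(4Dt)), with n_e·A the pore (flow) area.
Plume center vt = 2.01 × 304 = 611.04 m, so the well at 595 m is 16.04 m upgradient of the peak.
√(4πDt) = 43.00 m, giving peak height M/(n_e·A·√(4πDt)) = 0.610/(0.43 × 2.07 × 43.00) = 0.01594 kg/m³.
(x−vt)²/(4Dt) = (-16.04)²/(4 × 0.484 × 304) = 0.4371; exp(−0.4371) = 0.6459.
C = 0.01594 × 0.6459 = 0.0103 kg/m³.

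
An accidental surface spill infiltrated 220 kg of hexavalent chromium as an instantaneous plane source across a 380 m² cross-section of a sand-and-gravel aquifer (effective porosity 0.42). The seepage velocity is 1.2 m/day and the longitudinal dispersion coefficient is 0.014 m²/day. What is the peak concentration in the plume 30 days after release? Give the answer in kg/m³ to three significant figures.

0.600 kg/m³

The peak of an instantaneous 1D plume sits at x = vt; there the Gaussian factor is 1 and C_max = M/(n_e·A·√(4πDt)), where n_e·A is the pore area the mass is dissolved in.
√(4πDt) = √(4π × 0.014 × 30) = 2.297 m, so C_max = 220/(0.42 × 380 × 2.297) = 0.600 kg/m³.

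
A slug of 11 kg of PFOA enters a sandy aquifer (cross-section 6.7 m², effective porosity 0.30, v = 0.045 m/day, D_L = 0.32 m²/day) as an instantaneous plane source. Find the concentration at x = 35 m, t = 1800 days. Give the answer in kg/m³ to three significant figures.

0.0257 kg/m³

For an instantaneous plane source, C(x,t) = M/(n_e·A·√(4πDt)) · exp(−(x−vt)²/(4Dt)), with n_e·A the pore (flow) area.
Plume center vt = 0.045 × 1800 = 81 m, so the well at 35 m is 46 m upgradient of the peak.
√(4πDt) = 85.08 m, giving peak height M/(n_e·A·√(4πDt)) = 11/(0.30 × 6.7 × 85.08) = 0.06432 kg/m³.
(x−vt)²/(4Dt) = (-46)²/(4 × 0.32 × 1800) = 0.9184; exp(−0.9184) = 0.3992.
C = 0.06432 × 0.3992 = 0.0257 kg/m³.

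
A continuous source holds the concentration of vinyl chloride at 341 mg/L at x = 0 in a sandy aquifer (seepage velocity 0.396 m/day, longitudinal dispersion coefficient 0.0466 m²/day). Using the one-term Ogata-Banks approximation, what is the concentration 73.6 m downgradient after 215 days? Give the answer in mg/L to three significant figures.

For a continuous step input, C/C₀ ≈ ½·erfc((x−vt)/(2√(Dt))).
vt = 0.396 × 215 = 85.14 m and 2√(Dt) = 2√(0.0466 × 215) = 6.331 m.
Argument (x−vt)/(2√(Dt)) = (73.6 − 85.14)/6.331 = -1.823; ½·erfc(-1.823) = 0.9950.
C = 341 × 0.9950 = 339 mg/L.

339 mg/L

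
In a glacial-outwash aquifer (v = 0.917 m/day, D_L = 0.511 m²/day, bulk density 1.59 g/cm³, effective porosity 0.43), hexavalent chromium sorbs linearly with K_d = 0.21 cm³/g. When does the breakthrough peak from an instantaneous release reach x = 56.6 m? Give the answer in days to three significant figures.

Retardation factor R = 1 + ρ_b·K_d/n = 1 + 1.59 × 0.21/0.43 = 1.777.
Sorption retards both mechanisms: v_R = v/R = 0.5160 m/day, D_R = D/R = 0.2876 m²/day.
Peak time from v_R²t² + 2D_R t − x² = 0: t = (√(D_R² + v_R²x²) − D_R)/v_R².
√(D_R² + v_R²x²) = √(0.2876² + 0.5160² × 56.6²) = 29.21; v_R² = 0.2663.
t = (29.21 − 0.2876)/0.2663 = 109 days.

109 days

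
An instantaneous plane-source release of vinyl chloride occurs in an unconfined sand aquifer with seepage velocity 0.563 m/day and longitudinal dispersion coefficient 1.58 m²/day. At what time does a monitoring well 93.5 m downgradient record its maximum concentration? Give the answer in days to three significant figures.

For the 1D instantaneous-source solution, setting ∂C/∂t = 0 at fixed x gives v²t² + 2Dt − x² = 0, so t = (√(D² + v²x²) − D)/v².
√(D² + v²x²) = √(1.58² + 0.563² × 93.5²) = 52.66; v² = 0.316969.
t = (52.66 − 1.58)/0.316969 = 161 days (vs. the pure-advection estimate x/v = 166 d).

161 days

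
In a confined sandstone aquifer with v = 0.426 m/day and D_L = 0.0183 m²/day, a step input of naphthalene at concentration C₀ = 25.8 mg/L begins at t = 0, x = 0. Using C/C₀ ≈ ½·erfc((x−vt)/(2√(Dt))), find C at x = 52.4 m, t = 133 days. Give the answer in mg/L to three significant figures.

25.1 mg/L

For a continuous step input, C/C₀ ≈ ½·erfc((x−vt)/(2√(Dt))).
vt = 0.426 × 133 = 56.658 m and 2√(Dt) = 2√(0.0183 × 133) = 3.120 m.
Argument (x−vt)/(2√(Dt)) = (52.4 − 56.658)/3.120 = -1.365; ½·erfc(-1.365) = 0.9732.
C = 25.8 × 0.9732 = 25.1 mg/L.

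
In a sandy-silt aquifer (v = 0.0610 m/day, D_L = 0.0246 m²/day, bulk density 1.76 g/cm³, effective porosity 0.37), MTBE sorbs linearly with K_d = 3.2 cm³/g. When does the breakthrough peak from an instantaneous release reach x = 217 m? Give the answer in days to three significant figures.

Retardation factor R = 1 + ρ_b·K_d/n = 1 + 1.76 × 3.2/0.37 = 16.22.
Sorption retards both mechanisms: v_R = v/R = 0.003761 m/day, D_R = D/R = 0.001517 m²/day.
Peak time from v_R²t² + 2D_R t − x² = 0: t = (√(D_R² + v_R²x²) − D_R)/v_R².
√(D_R² + v_R²x²) = √(0.001517² + 0.003761² × 217²) = 0.8161; v_R² = 1.415e-05.
t = (0.8161 − 0.001517)/1.415e-05 = 57600 days.

57600 days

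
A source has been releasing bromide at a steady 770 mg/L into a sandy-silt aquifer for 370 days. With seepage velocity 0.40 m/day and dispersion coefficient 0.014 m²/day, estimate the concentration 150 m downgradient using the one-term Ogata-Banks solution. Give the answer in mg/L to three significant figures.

206 mg/L

For a continuous step input, C/C₀ ≈ ½·erfc((x−vt)/(2√(Dt))).
vt = 0.40 × 370 = 148 m and 2√(Dt) = 2√(0.014 × 370) = 4.552 m.
Argument (x−vt)/(2√(Dt)) = (150 − 148)/4.552 = 0.4394; ½·erfc(0.4394) = 0.2672.
C = 770 × 0.2672 = 206 mg/L.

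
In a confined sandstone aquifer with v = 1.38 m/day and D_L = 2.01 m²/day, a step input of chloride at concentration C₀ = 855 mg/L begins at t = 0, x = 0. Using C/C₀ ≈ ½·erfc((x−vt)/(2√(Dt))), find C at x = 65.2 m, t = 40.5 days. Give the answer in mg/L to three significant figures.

For a continuous step input, C/C₀ ≈ ½·erfc((x−vt)/(2√(Dt))).
vt = 1.38 × 40.5 = 55.89 m and 2√(Dt) = 2√(2.01 × 40.5) = 18.04 m.
Argument (x−vt)/(2√(Dt)) = (65.2 − 55.89)/18.04 = 0.5161; ½·erfc(0.5161) = 0.2327.
C = 855 × 0.2327 = 199 mg/L.

199 mg/L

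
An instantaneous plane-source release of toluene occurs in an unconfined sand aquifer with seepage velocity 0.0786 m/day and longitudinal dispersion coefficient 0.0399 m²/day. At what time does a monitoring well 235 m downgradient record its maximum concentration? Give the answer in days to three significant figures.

2980 days

For the 1D instantaneous-source solution, setting ∂C/∂t = 0 at fixed x gives v²t² + 2Dt − x² = 0, so t = (√(D² + v²x²) − D)/v².
√(D² + v²x²) = √(0.0399² + 0.0786² × 235²) = 18.47; v² = 0.00617796.
t = (18.47 − 0.0399)/0.00617796 = 2980 days (vs. the pure-advection estimate x/v = 2990 d).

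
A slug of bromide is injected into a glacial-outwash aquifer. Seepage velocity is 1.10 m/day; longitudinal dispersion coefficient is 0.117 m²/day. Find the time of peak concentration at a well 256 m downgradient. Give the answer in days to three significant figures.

For the 1D instantaneous-source solution, setting ∂C/∂t = 0 at fixed x gives v²t² + 2Dt − x² = 0, so t = (√(D² + v²x²) − D)/v².
√(D² + v²x²) = √(0.117² + 1.10² × 256²) = 281.6; v² = 1.21.
t = (281.6 − 0.117)/1.21 = 233 days (vs. the pure-advection estimate x/v = 233 d).

233 days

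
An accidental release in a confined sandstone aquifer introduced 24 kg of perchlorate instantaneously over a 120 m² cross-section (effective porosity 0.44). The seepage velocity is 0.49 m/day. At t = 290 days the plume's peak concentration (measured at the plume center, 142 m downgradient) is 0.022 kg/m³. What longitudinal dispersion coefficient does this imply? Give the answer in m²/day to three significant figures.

0.117 m²/day

At the plume center C_max = M/(n_e·A·√(4πDt)), so D = M²/(4πt·(n_e·A·C_max)²).
n_e·A·C_max = 0.44 × 120 × 0.022 = 1.162 kg/m.
D = 24²/(4π × 290 × 1.162²) = 0.117 m²/day.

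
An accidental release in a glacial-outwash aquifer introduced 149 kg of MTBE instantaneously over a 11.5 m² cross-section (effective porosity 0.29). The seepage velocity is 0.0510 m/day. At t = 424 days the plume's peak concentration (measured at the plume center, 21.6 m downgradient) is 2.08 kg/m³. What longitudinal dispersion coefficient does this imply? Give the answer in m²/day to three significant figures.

0.0866 m²/day

At the plume center C_max = M/(n_e·A·√(4πDt)), so D = M²/(4πt·(n_e·A·C_max)²).
n_e·A·C_max = 0.29 × 11.5 × 2.08 = 6.937 kg/m.
D = 149²/(4π × 424 × 6.937²) = 0.0866 m²/day.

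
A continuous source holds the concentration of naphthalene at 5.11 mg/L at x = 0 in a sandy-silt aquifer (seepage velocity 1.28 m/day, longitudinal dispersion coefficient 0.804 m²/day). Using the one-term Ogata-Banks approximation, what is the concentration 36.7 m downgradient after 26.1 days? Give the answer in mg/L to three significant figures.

1.56 mg/L

For a continuous step input, C/C₀ ≈ ½·erfc((x−vt)/(2√(Dt))).
vt = 1.28 × 26.1 = 33.408 m and 2√(Dt) = 2√(0.804 × 26.1) = 9.162 m.
Argument (x−vt)/(2√(Dt)) = (36.7 − 33.408)/9.162 = 0.3593; ½·erfc(0.3593) = 0.3057.
C = 5.11 × 0.3057 = 1.56 mg/L.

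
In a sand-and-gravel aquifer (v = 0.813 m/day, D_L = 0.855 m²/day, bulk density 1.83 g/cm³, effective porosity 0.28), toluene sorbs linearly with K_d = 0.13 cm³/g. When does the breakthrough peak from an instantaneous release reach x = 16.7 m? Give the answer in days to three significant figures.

35.7 days

Retardation factor R = 1 + ρ_b·K_d/n = 1 + 1.83 × 0.13/0.28 = 1.850.
Sorption retards both mechanisms: v_R = v/R = 0.4395 m/day, D_R = D/R = 0.4622 m²/day.
Peak time from v_R²t² + 2D_R t − x² = 0: t = (√(D_R² + v_R²x²) − D_R)/v_R².
√(D_R² + v_R²x²) = √(0.4622² + 0.4395² × 16.7²) = 7.354; v_R² = 0.1932.
t = (7.354 − 0.4622)/0.1932 = 35.7 days.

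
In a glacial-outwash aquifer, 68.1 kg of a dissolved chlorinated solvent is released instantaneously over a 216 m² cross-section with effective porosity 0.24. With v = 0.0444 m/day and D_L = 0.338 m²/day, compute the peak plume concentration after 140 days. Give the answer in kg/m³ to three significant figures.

The peak of an instantaneous 1D plume sits at x = vt; there the Gaussian factor is 1 and C_max = M/(n_e·A·√(4πDt)), where n_e·A is the pore area the mass is dissolved in.
√(4πDt) = √(4π × 0.338 × 140) = 24.39 m, so C_max = 68.1/(0.24 × 216 × 24.39) = 0.0539 kg/m³.

0.0539 kg/m³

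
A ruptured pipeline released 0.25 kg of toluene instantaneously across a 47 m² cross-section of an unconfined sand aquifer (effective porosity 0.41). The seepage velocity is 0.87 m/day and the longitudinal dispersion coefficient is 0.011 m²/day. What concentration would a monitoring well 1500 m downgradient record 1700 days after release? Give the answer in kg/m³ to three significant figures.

For an instantaneous plane source, C(x,t) = M/(n_e·A·√(4πDt)) · exp(−(x−vt)²/(4Dt)), with n_e·A the pore (flow) area.
Plume center vt = 0.87 × 1700 = 1479 m, so the well at 1500 m is 21 m downgradient of the peak.
√(4πDt) = 15.33 m, giving peak height M/(n_e·A·√(4πDt)) = 0.25/(0.41 × 47 × 15.33) = 0.0008463 kg/m³.
(x−vt)²/(4Dt) = (21)²/(4 × 0.011 × 1700) = 5.896; exp(−5.896) = 0.002750.
C = 0.0008463 × 0.002750 = 2.33e-06 kg/m³.

2.33e-06 kg/m³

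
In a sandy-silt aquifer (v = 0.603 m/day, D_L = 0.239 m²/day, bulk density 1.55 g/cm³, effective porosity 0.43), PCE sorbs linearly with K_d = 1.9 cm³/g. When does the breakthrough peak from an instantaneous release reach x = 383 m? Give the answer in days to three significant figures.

Retardation factor R = 1 + ρ_b·K_d/n = 1 + 1.55 × 1.9/0.43 = 7.849.
Sorption retards both mechanisms: v_R = v/R = 0.07683 m/day, D_R = D/R = 0.03045 m²/day.
Peak time from v_R²t² + 2D_R t − x² = 0: t = (√(D_R² + v_R²x²) − D_R)/v_R².
√(D_R² + v_R²x²) = √(0.03045² + 0.07683² × 383²) = 29.43; v_R² = 0.005903.
t = (29.43 − 0.03045)/0.005903 = 4980 days.

4980 days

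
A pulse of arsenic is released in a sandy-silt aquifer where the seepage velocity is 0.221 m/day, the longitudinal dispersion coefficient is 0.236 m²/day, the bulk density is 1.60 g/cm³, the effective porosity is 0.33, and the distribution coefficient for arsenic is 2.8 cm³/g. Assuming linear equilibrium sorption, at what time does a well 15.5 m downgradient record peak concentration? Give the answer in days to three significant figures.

954 days

Retardation factor R = 1 + ρ_b·K_d/n = 1 + 1.60 × 2.8/0.33 = 14.58.
Sorption retards both mechanisms: v_R = v/R = 0.01516 m/day, D_R = D/R = 0.01619 m²/day.
Peak time from v_R²t² + 2D_R t − x² = 0: t = (√(D_R² + v_R²x²) − D_R)/v_R².
√(D_R² + v_R²x²) = √(0.01619² + 0.01516² × 15.5²) = 0.2355; v_R² = 0.0002298.
t = (0.2355 − 0.01619)/0.0002298 = 954 days.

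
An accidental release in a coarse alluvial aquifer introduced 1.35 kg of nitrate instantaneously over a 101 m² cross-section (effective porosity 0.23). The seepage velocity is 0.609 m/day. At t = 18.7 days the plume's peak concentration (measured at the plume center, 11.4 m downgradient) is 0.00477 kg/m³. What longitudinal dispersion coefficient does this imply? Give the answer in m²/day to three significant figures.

At the plume center C_max = M/(n_e·A·√(4πDt)), so D = M²/(4πt·(n_e·A·C_max)²).
n_e·A·C_max = 0.23 × 101 × 0.00477 = 0.1108 kg/m.
D = 1.35²/(4π × 18.7 × 0.1108²) = 0.632 m²/day.

0.632 m²/day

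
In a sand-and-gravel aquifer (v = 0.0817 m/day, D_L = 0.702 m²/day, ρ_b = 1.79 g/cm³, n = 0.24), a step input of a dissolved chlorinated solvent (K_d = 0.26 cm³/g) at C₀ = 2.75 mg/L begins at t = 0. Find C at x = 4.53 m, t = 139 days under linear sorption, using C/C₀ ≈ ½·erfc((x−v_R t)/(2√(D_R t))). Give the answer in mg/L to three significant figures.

Retardation factor R = 1 + ρ_b·K_d/n = 1 + 1.79 × 0.26/0.24 = 2.939.
Sorption retards both mechanisms: v_R = v/R = 0.02780 m/day, D_R = D/R = 0.2389 m²/day.
v_R·t = 0.02780 × 139 = 3.8642 m; 2√(D_R t) = 11.53 m; argument = (4.53 − 3.8642)/11.53 = 0.05775.
C = C₀ × ½·erfc(0.05775) = 2.75 × 0.4675 = 1.29 mg/L.

1.29 mg/L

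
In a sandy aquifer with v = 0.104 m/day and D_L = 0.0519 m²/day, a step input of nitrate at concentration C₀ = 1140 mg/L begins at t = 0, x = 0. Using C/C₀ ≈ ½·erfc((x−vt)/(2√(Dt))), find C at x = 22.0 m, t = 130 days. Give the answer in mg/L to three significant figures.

12.0 mg/L

For a continuous step input, C/C₀ ≈ ½·erfc((x−vt)/(2√(Dt))).
vt = 0.104 × 130 = 13.52 m and 2√(Dt) = 2√(0.0519 × 130) = 5.195 m.
Argument (x−vt)/(2√(Dt)) = (22.0 − 13.52)/5.195 = 1.632; ½·erfc(1.632) = 0.01050.
C = 1140 × 0.01050 = 12.0 mg/L.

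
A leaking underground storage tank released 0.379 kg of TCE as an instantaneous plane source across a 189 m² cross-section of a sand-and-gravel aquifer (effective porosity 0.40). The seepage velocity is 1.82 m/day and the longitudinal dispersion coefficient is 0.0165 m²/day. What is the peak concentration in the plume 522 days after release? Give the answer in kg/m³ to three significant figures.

The peak of an instantaneous 1D plume sits at x = vt; there the Gaussian factor is 1 and C_max = M/(n_e·A·√(4πDt)), where n_e·A is the pore area the mass is dissolved in.
√(4πDt) = √(4π × 0.0165 × 522) = 10.40 m, so C_max = 0.379/(0.40 × 189 × 10.40) = 0.000482 kg/m³.

0.000482 kg/m³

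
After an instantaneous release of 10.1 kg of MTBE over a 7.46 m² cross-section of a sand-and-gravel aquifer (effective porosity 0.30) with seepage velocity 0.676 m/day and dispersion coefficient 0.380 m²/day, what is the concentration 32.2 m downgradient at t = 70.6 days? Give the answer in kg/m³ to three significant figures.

0.0260 kg/m³

For an instantaneous plane source, C(x,t) = M/(n_e·A·√(4πDt)) · exp(−(x−vt)²/(4Dt)), with n_e·A the pore (flow) area.
Plume center vt = 0.676 × 70.6 = 47.7256 m, so the well at 32.2 m is 15.5256 m upgradient of the peak.
√(4πDt) = 18.36 m, giving peak height M/(n_e·A·√(4πDt)) = 10.1/(0.30 × 7.46 × 18.36) = 0.2458 kg/m³.
(x−vt)²/(4Dt) = (-15.5256)²/(4 × 0.380 × 70.6) = 2.246; exp(−2.246) = 0.1058.
C = 0.2458 × 0.1058 = 0.0260 kg/m³.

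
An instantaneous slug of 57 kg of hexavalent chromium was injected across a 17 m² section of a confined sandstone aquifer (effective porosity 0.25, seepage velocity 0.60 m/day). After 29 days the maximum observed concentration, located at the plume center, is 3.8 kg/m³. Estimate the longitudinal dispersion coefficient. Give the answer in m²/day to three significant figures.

0.0342 m²/day

At the plume center C_max = M/(n_e·A·√(4πDt)), so D = M²/(4πt·(n_e·A·C_max)²).
n_e·A·C_max = 0.25 × 17 × 3.8 = 16.15 kg/m.
D = 57²/(4π × 29 × 16.15²) = 0.0342 m²/day.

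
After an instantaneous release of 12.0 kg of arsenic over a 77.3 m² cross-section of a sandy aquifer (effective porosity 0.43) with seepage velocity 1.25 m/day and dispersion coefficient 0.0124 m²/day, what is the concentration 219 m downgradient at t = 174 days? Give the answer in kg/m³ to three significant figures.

0.0534 kg/m³

For an instantaneous plane source, C(x,t) = M/(n_e·A·√(4πDt)) · exp(−(x−vt)²/(4Dt)), with n_e·A the pore (flow) area.
Plume center vt = 1.25 × 174 = 217.5 m, so the well at 219 m is 1.5 m downgradient of the peak.
√(4πDt) = 5.207 m, giving peak height M/(n_e·A·√(4πDt)) = 12.0/(0.43 × 77.3 × 5.207) = 0.06933 kg/m³.
(x−vt)²/(4Dt) = (1.5)²/(4 × 0.0124 × 174) = 0.2607; exp(−0.2607) = 0.7705.
C = 0.06933 × 0.7705 = 0.0534 kg/m³.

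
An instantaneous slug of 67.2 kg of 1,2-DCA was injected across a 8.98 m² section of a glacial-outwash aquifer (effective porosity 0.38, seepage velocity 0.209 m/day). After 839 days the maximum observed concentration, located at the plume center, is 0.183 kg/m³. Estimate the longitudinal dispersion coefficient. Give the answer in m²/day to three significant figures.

1.10 m²/day

At the plume center C_max = M/(n_e·A·√(4πDt)), so D = M²/(4πt·(n_e·A·C_max)²).
n_e·A·C_max = 0.38 × 8.98 × 0.183 = 0.6245 kg/m.
D = 67.2²/(4π × 839 × 0.6245²) = 1.10 m²/day.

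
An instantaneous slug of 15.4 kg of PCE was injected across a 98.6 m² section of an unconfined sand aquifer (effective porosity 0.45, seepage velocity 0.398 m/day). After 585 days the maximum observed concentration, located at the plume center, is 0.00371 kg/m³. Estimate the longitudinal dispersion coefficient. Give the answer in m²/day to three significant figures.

At the plume center C_max = M/(n_e·A·√(4πDt)), so D = M²/(4πt·(n_e·A·C_max)²).
n_e·A·C_max = 0.45 × 98.6 × 0.00371 = 0.1646 kg/m.
D = 15.4²/(4π × 585 × 0.1646²) = 1.19 m²/day.

1.19 m²/day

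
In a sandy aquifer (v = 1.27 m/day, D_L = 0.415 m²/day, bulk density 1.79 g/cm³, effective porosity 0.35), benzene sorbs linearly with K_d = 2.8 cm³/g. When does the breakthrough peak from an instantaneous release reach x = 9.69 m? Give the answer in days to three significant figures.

Retardation factor R = 1 + ρ_b·K_d/n = 1 + 1.79 × 2.8/0.35 = 15.32.
Sorption retards both mechanisms: v_R = v/R = 0.08290 m/day, D_R = D/R = 0.02709 m²/day.
Peak time from v_R²t² + 2D_R t − x² = 0: t = (√(D_R² + v_R²x²) − D_R)/v_R².
√(D_R² + v_R²x²) = √(0.02709² + 0.08290² × 9.69²) = 0.8038; v_R² = 0.006872.
t = (0.8038 − 0.02709)/0.006872 = 113 days.

113 days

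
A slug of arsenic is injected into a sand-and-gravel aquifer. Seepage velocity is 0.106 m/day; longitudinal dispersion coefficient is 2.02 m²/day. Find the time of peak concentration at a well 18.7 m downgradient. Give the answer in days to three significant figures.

For the 1D instantaneous-source solution, setting ∂C/∂t = 0 at fixed x gives v²t² + 2Dt − x² = 0, so t = (√(D² + v²x²) − D)/v².
√(D² + v²x²) = √(2.02² + 0.106² × 18.7²) = 2.830; v² = 0.011236.
t = (2.830 − 2.02)/0.011236 = 72.1 days (vs. the pure-advection estimate x/v = 176 d).

72.1 days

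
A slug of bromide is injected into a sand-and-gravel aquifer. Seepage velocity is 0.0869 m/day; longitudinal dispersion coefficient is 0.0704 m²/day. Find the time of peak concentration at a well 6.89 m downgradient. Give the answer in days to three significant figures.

70.5 days

For the 1D instantaneous-source solution, setting ∂C/∂t = 0 at fixed x gives v²t² + 2Dt − x² = 0, so t = (√(D² + v²x²) − D)/v².
√(D² + v²x²) = √(0.0704² + 0.0869² × 6.89²) = 0.6029; v² = 0.00755161.
t = (0.6029 − 0.0704)/0.00755161 = 70.5 days (vs. the pure-advection estimate x/v = 79.3 d).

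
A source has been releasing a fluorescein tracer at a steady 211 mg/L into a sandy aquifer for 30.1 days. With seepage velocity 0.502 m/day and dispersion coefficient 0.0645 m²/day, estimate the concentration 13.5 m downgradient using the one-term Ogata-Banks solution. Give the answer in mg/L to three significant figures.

167 mg/L

For a continuous step input, C/C₀ ≈ ½·erfc((x−vt)/(2√(Dt))).
vt = 0.502 × 30.1 = 15.1102 m and 2√(Dt) = 2√(0.0645 × 30.1) = 2.787 m.
Argument (x−vt)/(2√(Dt)) = (13.5 − 15.1102)/2.787 = -0.5778; ½·erfc(-0.5778) = 0.7931.
C = 211 × 0.7931 = 167 mg/L.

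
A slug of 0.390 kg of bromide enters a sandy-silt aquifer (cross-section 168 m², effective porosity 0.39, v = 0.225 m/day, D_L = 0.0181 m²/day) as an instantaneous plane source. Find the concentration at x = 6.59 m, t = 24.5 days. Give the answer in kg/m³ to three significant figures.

0.00131 kg/m³

For an instantaneous plane source, C(x,t) = M/(n_e·A·√(4πDt)) · exp(−(x−vt)²/(4Dt)), with n_e·A the pore (flow) area.
Plume center vt = 0.225 × 24.5 = 5.5125 m, so the well at 6.59 m is 1.0775 m downgradient of the peak.
√(4πDt) = 2.361 m, giving peak height M/(n_e·A·√(4πDt)) = 0.390/(0.39 × 168 × 2.361) = 0.002521 kg/m³.
(x−vt)²/(4Dt) = (1.0775)²/(4 × 0.0181 × 24.5) = 0.6545; exp(−0.6545) = 0.5197.
C = 0.002521 × 0.5197 = 0.00131 kg/m³.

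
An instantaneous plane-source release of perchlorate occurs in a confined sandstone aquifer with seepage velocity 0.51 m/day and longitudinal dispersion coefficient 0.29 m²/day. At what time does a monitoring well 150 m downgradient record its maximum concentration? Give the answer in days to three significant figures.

For the 1D instantaneous-source solution, setting ∂C/∂t = 0 at fixed x gives v²t² + 2Dt − x² = 0, so t = (√(D² + v²x²) − D)/v².
√(D² + v²x²) = √(0.29² + 0.51² × 150²) = 76.50; v² = 0.2601.
t = (76.50 − 0.29)/0.2601 = 293 days (vs. the pure-advection estimate x/v = 294 d).

293 days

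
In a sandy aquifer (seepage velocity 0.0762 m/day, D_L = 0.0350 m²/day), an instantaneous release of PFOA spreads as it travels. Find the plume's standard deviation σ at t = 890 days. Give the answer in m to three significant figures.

Dispersive spreading gives a Gaussian with σ² = 2Dt; advection only shifts the center.
σ = √(2 × 0.0350 × 890) = 7.89 m.

7.89 m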